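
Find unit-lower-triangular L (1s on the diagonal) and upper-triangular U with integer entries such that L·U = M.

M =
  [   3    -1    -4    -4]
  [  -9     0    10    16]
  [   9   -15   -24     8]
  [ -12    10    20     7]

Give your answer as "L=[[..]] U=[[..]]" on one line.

  r1 -= -3·r0 → [0,-3,-2,4]
  r2 -= 3·r0 → [0,-12,-12,20]
  r3 -= -4·r0 → [0,6,4,-9]
  r2 -= 4·r1 → [0,0,-4,4]
  r3 -= -2·r1 → [0,0,0,-1]
  r3 -= 0·r2 → [0,0,0,-1]

L=[[1,0,0,0],[-3,1,0,0],[3,4,1,0],[-4,-2,0,1]] U=[[3,-1,-4,-4],[0,-3,-2,4],[0,0,-4,4],[0,0,0,-1]]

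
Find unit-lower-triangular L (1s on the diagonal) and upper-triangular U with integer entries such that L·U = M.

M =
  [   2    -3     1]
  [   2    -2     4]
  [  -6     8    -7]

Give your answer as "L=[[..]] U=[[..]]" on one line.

L=[[1,0,0],[1,1,0],[-3,-1,1]] U=[[2,-3,1],[0,1,3],[0,0,-1]]

  r1 -= 1·r0 → [0,1,3]
  r2 -= -3·r0 → [0,-1,-4]
  r2 -= -1·r1 → [0,0,-1]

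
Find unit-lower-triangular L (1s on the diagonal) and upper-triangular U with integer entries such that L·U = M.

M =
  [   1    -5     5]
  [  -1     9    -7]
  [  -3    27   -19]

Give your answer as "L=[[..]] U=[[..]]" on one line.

L=[[1,0,0],[-1,1,0],[-3,3,1]] U=[[1,-5,5],[0,4,-2],[0,0,2]]

  row1 -= -1·row0 → [0,4,-2]
  row2 -= -3·row0 → [0,12,-4]
  row2 -= 3·row1 → [0,0,2]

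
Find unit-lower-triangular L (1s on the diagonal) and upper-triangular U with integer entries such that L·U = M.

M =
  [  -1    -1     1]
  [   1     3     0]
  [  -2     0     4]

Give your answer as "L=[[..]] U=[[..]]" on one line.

L=[[1,0,0],[-1,1,0],[2,1,1]] U=[[-1,-1,1],[0,2,1],[0,0,1]]

  r1 -= -1·r0 → [0,2,1]
  r2 -= 2·r0 → [0,2,2]
  r2 -= 1·r1 → [0,0,1]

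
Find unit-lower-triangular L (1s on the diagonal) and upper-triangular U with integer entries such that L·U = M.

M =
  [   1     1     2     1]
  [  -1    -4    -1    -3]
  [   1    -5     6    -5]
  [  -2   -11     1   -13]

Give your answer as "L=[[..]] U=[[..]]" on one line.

L=[[1,0,0,0],[-1,1,0,0],[1,2,1,0],[-2,3,1,1]] U=[[1,1,2,1],[0,-3,1,-2],[0,0,2,-2],[0,0,0,-3]]

  row1 -= -1·row0 → [0,-3,1,-2]
  row2 -= 1·row0 → [0,-6,4,-6]
  row3 -= -2·row0 → [0,-9,5,-11]
  row2 -= 2·row1 → [0,0,2,-2]
  row3 -= 3·row1 → [0,0,2,-5]
  row3 -= 1·row2 → [0,0,0,-3]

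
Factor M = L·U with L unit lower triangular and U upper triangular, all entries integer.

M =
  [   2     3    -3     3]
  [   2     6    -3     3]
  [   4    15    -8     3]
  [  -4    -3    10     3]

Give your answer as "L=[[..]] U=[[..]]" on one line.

  R1 -= 1·R0 → [0,3,0,0]
  R2 -= 2·R0 → [0,9,-2,-3]
  R3 -= -2·R0 → [0,3,4,9]
  R2 -= 3·R1 → [0,0,-2,-3]
  R3 -= 1·R1 → [0,0,4,9]
  R3 -= -2·R2 → [0,0,0,3]

L=[[1,0,0,0],[1,1,0,0],[2,3,1,0],[-2,1,-2,1]] U=[[2,3,-3,3],[0,3,0,0],[0,0,-2,-3],[0,0,0,3]]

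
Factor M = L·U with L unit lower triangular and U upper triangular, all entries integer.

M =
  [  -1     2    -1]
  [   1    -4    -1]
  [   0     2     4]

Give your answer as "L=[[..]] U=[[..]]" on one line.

  row1 -= -1·row0 → [0,-2,-2]
  row2 -= 0·row0 → [0,2,4]
  row2 -= -1·row1 → [0,0,2]

L=[[1,0,0],[-1,1,0],[0,-1,1]] U=[[-1,2,-1],[0,-2,-2],[0,0,2]]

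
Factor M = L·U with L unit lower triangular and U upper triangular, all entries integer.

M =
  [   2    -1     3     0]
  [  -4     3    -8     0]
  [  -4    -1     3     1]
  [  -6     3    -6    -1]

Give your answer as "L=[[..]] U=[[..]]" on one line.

  row1 -= -2·row0 → [0,1,-2,0]
  row2 -= -2·row0 → [0,-3,9,1]
  row3 -= -3·row0 → [0,0,3,-1]
  row2 -= -3·row1 → [0,0,3,1]
  row3 -= 0·row1 → [0,0,3,-1]
  row3 -= 1·row2 → [0,0,0,-2]

L=[[1,0,0,0],[-2,1,0,0],[-2,-3,1,0],[-3,0,1,1]] U=[[2,-1,3,0],[0,1,-2,0],[0,0,3,1],[0,0,0,-2]]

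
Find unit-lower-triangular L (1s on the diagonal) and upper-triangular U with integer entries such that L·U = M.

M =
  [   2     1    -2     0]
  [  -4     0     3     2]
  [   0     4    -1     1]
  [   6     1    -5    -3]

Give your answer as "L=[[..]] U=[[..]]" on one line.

  r1 -= -2·r0 → [0,2,-1,2]
  r2 -= 0·r0 → [0,4,-1,1]
  r3 -= 3·r0 → [0,-2,1,-3]
  r2 -= 2·r1 → [0,0,1,-3]
  r3 -= -1·r1 → [0,0,0,-1]
  r3 -= 0·r2 → [0,0,0,-1]

L=[[1,0,0,0],[-2,1,0,0],[0,2,1,0],[3,-1,0,1]] U=[[2,1,-2,0],[0,2,-1,2],[0,0,1,-3],[0,0,0,-1]]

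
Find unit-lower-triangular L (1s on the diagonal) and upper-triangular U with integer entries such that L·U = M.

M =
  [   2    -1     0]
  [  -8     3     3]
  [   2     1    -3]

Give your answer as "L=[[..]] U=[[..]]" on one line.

  r1 -= -4·r0 → [0,-1,3]
  r2 -= 1·r0 → [0,2,-3]
  r2 -= -2·r1 → [0,0,3]

L=[[1,0,0],[-4,1,0],[1,-2,1]] U=[[2,-1,0],[0,-1,3],[0,0,3]]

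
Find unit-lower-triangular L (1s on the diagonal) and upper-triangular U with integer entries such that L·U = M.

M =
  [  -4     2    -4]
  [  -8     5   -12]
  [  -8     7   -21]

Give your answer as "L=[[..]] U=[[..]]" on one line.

  row1 -= 2·row0 → [0,1,-4]
  row2 -= 2·row0 → [0,3,-13]
  row2 -= 3·row1 → [0,0,-1]

L=[[1,0,0],[2,1,0],[2,3,1]] U=[[-4,2,-4],[0,1,-4],[0,0,-1]]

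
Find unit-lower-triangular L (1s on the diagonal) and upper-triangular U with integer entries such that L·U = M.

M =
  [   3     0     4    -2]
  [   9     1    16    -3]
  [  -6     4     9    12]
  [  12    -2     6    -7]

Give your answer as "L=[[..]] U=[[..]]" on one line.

  R1 -= 3·R0 → [0,1,4,3]
  R2 -= -2·R0 → [0,4,17,8]
  R3 -= 4·R0 → [0,-2,-10,1]
  R2 -= 4·R1 → [0,0,1,-4]
  R3 -= -2·R1 → [0,0,-2,7]
  R3 -= -2·R2 → [0,0,0,-1]

L=[[1,0,0,0],[3,1,0,0],[-2,4,1,0],[4,-2,-2,1]] U=[[3,0,4,-2],[0,1,4,3],[0,0,1,-4],[0,0,0,-1]]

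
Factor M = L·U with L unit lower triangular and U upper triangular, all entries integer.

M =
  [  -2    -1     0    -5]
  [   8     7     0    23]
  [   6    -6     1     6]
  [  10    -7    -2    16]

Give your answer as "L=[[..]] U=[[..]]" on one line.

  R1 -= -4·R0 → [0,3,0,3]
  R2 -= -3·R0 → [0,-9,1,-9]
  R3 -= -5·R0 → [0,-12,-2,-9]
  R2 -= -3·R1 → [0,0,1,0]
  R3 -= -4·R1 → [0,0,-2,3]
  R3 -= -2·R2 → [0,0,0,3]

L=[[1,0,0,0],[-4,1,0,0],[-3,-3,1,0],[-5,-4,-2,1]] U=[[-2,-1,0,-5],[0,3,0,3],[0,0,1,0],[0,0,0,3]]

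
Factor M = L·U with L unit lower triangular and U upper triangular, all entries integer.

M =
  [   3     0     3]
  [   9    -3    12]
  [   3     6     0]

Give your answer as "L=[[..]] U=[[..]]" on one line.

  R1 -= 3·R0 → [0,-3,3]
  R2 -= 1·R0 → [0,6,-3]
  R2 -= -2·R1 → [0,0,3]

L=[[1,0,0],[3,1,0],[1,-2,1]] U=[[3,0,3],[0,-3,3],[0,0,3]]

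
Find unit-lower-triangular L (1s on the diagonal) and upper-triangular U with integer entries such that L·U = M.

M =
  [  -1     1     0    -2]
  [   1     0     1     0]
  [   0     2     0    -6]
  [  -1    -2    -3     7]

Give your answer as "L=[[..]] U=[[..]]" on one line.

  row1 -= -1·row0 → [0,1,1,-2]
  row2 -= 0·row0 → [0,2,0,-6]
  row3 -= 1·row0 → [0,-3,-3,9]
  row2 -= 2·row1 → [0,0,-2,-2]
  row3 -= -3·row1 → [0,0,0,3]
  row3 -= 0·row2 → [0,0,0,3]

L=[[1,0,0,0],[-1,1,0,0],[0,2,1,0],[1,-3,0,1]] U=[[-1,1,0,-2],[0,1,1,-2],[0,0,-2,-2],[0,0,0,3]]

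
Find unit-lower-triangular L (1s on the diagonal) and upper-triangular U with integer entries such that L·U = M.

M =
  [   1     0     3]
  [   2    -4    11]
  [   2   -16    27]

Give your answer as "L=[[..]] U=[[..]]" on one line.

  r1 -= 2·r0 → [0,-4,5]
  r2 -= 2·r0 → [0,-16,21]
  r2 -= 4·r1 → [0,0,1]

L=[[1,0,0],[2,1,0],[2,4,1]] U=[[1,0,3],[0,-4,5],[0,0,1]]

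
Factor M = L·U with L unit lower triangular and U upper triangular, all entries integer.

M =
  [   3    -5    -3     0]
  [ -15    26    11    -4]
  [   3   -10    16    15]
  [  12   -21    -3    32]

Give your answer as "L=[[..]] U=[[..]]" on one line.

  row1 -= -5·row0 → [0,1,-4,-4]
  row2 -= 1·row0 → [0,-5,19,15]
  row3 -= 4·row0 → [0,-1,9,32]
  row2 -= -5·row1 → [0,0,-1,-5]
  row3 -= -1·row1 → [0,0,5,28]
  row3 -= -5·row2 → [0,0,0,3]

L=[[1,0,0,0],[-5,1,0,0],[1,-5,1,0],[4,-1,-5,1]] U=[[3,-5,-3,0],[0,1,-4,-4],[0,0,-1,-5],[0,0,0,3]]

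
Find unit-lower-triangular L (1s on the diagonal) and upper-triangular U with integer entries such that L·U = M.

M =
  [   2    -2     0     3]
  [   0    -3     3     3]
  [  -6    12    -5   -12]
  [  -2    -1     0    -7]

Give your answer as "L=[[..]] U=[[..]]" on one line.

  R1 -= 0·R0 → [0,-3,3,3]
  R2 -= -3·R0 → [0,6,-5,-3]
  R3 -= -1·R0 → [0,-3,0,-4]
  R2 -= -2·R1 → [0,0,1,3]
  R3 -= 1·R1 → [0,0,-3,-7]
  R3 -= -3·R2 → [0,0,0,2]

L=[[1,0,0,0],[0,1,0,0],[-3,-2,1,0],[-1,1,-3,1]] U=[[2,-2,0,3],[0,-3,3,3],[0,0,1,3],[0,0,0,2]]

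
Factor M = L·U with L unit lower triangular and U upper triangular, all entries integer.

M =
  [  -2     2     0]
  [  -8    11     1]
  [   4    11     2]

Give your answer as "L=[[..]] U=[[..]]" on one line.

  R1 -= 4·R0 → [0,3,1]
  R2 -= -2·R0 → [0,15,2]
  R2 -= 5·R1 → [0,0,-3]

L=[[1,0,0],[4,1,0],[-2,5,1]] U=[[-2,2,0],[0,3,1],[0,0,-3]]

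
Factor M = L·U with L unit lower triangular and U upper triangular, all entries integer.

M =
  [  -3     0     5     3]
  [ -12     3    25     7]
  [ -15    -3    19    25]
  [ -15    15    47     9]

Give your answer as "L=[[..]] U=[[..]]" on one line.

  r1 -= 4·r0 → [0,3,5,-5]
  r2 -= 5·r0 → [0,-3,-6,10]
  r3 -= 5·r0 → [0,15,22,-6]
  r2 -= -1·r1 → [0,0,-1,5]
  r3 -= 5·r1 → [0,0,-3,19]
  r3 -= 3·r2 → [0,0,0,4]

L=[[1,0,0,0],[4,1,0,0],[5,-1,1,0],[5,5,3,1]] U=[[-3,0,5,3],[0,3,5,-5],[0,0,-1,5],[0,0,0,4]]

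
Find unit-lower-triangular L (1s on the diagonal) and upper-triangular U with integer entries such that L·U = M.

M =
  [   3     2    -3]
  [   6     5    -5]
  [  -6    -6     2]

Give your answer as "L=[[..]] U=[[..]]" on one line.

  r1 -= 2·r0 → [0,1,1]
  r2 -= -2·r0 → [0,-2,-4]
  r2 -= -2·r1 → [0,0,-2]

L=[[1,0,0],[2,1,0],[-2,-2,1]] U=[[3,2,-3],[0,1,1],[0,0,-2]]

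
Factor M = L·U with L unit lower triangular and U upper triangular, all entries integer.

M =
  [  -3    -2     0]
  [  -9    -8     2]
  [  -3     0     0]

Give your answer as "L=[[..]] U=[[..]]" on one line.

  r1 -= 3·r0 → [0,-2,2]
  r2 -= 1·r0 → [0,2,0]
  r2 -= -1·r1 → [0,0,2]

L=[[1,0,0],[3,1,0],[1,-1,1]] U=[[-3,-2,0],[0,-2,2],[0,0,2]]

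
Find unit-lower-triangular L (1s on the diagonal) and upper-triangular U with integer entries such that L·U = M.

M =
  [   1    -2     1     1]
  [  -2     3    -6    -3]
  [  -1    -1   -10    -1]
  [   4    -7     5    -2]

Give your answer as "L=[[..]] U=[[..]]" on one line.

  r1 -= -2·r0 → [0,-1,-4,-1]
  r2 -= -1·r0 → [0,-3,-9,0]
  r3 -= 4·r0 → [0,1,1,-6]
  r2 -= 3·r1 → [0,0,3,3]
  r3 -= -1·r1 → [0,0,-3,-7]
  r3 -= -1·r2 → [0,0,0,-4]

L=[[1,0,0,0],[-2,1,0,0],[-1,3,1,0],[4,-1,-1,1]] U=[[1,-2,1,1],[0,-1,-4,-1],[0,0,3,3],[0,0,0,-4]]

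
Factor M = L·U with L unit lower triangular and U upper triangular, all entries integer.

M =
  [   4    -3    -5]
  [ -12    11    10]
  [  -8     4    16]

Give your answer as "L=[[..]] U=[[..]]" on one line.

L=[[1,0,0],[-3,1,0],[-2,-1,1]] U=[[4,-3,-5],[0,2,-5],[0,0,1]]

  r1 -= -3·r0 → [0,2,-5]
  r2 -= -2·r0 → [0,-2,6]
  r2 -= -1·r1 → [0,0,1]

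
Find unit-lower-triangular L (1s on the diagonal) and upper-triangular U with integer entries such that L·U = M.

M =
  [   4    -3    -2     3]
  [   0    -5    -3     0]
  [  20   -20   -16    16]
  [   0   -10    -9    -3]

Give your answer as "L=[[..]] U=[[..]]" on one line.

  r1 -= 0·r0 → [0,-5,-3,0]
  r2 -= 5·r0 → [0,-5,-6,1]
  r3 -= 0·r0 → [0,-10,-9,-3]
  r2 -= 1·r1 → [0,0,-3,1]
  r3 -= 2·r1 → [0,0,-3,-3]
  r3 -= 1·r2 → [0,0,0,-4]

L=[[1,0,0,0],[0,1,0,0],[5,1,1,0],[0,2,1,1]] U=[[4,-3,-2,3],[0,-5,-3,0],[0,0,-3,1],[0,0,0,-4]]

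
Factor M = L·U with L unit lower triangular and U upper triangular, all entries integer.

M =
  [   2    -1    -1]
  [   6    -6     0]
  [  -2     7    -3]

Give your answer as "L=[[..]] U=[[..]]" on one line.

  r1 -= 3·r0 → [0,-3,3]
  r2 -= -1·r0 → [0,6,-4]
  r2 -= -2·r1 → [0,0,2]

L=[[1,0,0],[3,1,0],[-1,-2,1]] U=[[2,-1,-1],[0,-3,3],[0,0,2]]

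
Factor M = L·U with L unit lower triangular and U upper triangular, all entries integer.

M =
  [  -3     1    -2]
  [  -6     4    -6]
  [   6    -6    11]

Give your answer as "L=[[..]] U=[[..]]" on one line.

  R1 -= 2·R0 → [0,2,-2]
  R2 -= -2·R0 → [0,-4,7]
  R2 -= -2·R1 → [0,0,3]

L=[[1,0,0],[2,1,0],[-2,-2,1]] U=[[-3,1,-2],[0,2,-2],[0,0,3]]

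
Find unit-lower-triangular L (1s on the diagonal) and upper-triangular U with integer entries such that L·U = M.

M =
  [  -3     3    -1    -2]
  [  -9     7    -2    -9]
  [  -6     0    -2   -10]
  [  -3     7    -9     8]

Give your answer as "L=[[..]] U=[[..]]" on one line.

  R1 -= 3·R0 → [0,-2,1,-3]
  R2 -= 2·R0 → [0,-6,0,-6]
  R3 -= 1·R0 → [0,4,-8,10]
  R2 -= 3·R1 → [0,0,-3,3]
  R3 -= -2·R1 → [0,0,-6,4]
  R3 -= 2·R2 → [0,0,0,-2]

L=[[1,0,0,0],[3,1,0,0],[2,3,1,0],[1,-2,2,1]] U=[[-3,3,-1,-2],[0,-2,1,-3],[0,0,-3,3],[0,0,0,-2]]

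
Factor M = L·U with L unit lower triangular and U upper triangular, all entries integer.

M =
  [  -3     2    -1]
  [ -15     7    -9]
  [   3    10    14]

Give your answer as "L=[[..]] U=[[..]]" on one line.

L=[[1,0,0],[5,1,0],[-1,-4,1]] U=[[-3,2,-1],[0,-3,-4],[0,0,-3]]

  row1 -= 5·row0 → [0,-3,-4]
  row2 -= -1·row0 → [0,12,13]
  row2 -= -4·row1 → [0,0,-3]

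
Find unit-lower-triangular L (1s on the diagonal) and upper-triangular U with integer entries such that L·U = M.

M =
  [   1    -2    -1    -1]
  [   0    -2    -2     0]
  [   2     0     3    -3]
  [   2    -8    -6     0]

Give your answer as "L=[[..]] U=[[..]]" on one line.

L=[[1,0,0,0],[0,1,0,0],[2,-2,1,0],[2,2,0,1]] U=[[1,-2,-1,-1],[0,-2,-2,0],[0,0,1,-1],[0,0,0,2]]

  r1 -= 0·r0 → [0,-2,-2,0]
  r2 -= 2·r0 → [0,4,5,-1]
  r3 -= 2·r0 → [0,-4,-4,2]
  r2 -= -2·r1 → [0,0,1,-1]
  r3 -= 2·r1 → [0,0,0,2]
  r3 -= 0·r2 → [0,0,0,2]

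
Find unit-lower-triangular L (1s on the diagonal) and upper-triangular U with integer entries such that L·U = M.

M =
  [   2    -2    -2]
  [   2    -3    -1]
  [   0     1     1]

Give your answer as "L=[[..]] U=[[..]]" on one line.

  row1 -= 1·row0 → [0,-1,1]
  row2 -= 0·row0 → [0,1,1]
  row2 -= -1·row1 → [0,0,2]

L=[[1,0,0],[1,1,0],[0,-1,1]] U=[[2,-2,-2],[0,-1,1],[0,0,2]]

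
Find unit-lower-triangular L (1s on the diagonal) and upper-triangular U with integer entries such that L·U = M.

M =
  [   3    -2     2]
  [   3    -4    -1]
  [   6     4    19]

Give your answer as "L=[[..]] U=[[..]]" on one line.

L=[[1,0,0],[1,1,0],[2,-4,1]] U=[[3,-2,2],[0,-2,-3],[0,0,3]]

  R1 -= 1·R0 → [0,-2,-3]
  R2 -= 2·R0 → [0,8,15]
  R2 -= -4·R1 → [0,0,3]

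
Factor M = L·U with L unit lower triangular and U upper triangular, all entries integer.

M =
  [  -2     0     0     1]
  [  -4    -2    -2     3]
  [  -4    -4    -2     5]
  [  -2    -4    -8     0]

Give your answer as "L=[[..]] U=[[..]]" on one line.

L=[[1,0,0,0],[2,1,0,0],[2,2,1,0],[1,2,-2,1]] U=[[-2,0,0,1],[0,-2,-2,1],[0,0,2,1],[0,0,0,-1]]

  row1 -= 2·row0 → [0,-2,-2,1]
  row2 -= 2·row0 → [0,-4,-2,3]
  row3 -= 1·row0 → [0,-4,-8,-1]
  row2 -= 2·row1 → [0,0,2,1]
  row3 -= 2·row1 → [0,0,-4,-3]
  row3 -= -2·row2 → [0,0,0,-1]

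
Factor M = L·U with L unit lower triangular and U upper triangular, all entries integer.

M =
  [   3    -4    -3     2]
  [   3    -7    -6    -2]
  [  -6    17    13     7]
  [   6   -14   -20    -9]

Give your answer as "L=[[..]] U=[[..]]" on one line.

L=[[1,0,0,0],[1,1,0,0],[-2,-3,1,0],[2,2,4,1]] U=[[3,-4,-3,2],[0,-3,-3,-4],[0,0,-2,-1],[0,0,0,-1]]

  row1 -= 1·row0 → [0,-3,-3,-4]
  row2 -= -2·row0 → [0,9,7,11]
  row3 -= 2·row0 → [0,-6,-14,-13]
  row2 -= -3·row1 → [0,0,-2,-1]
  row3 -= 2·row1 → [0,0,-8,-5]
  row3 -= 4·row2 → [0,0,0,-1]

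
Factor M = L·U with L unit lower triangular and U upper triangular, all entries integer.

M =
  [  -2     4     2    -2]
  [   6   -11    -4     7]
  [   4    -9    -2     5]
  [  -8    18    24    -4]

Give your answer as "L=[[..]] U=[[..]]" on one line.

  R1 -= -3·R0 → [0,1,2,1]
  R2 -= -2·R0 → [0,-1,2,1]
  R3 -= 4·R0 → [0,2,16,4]
  R2 -= -1·R1 → [0,0,4,2]
  R3 -= 2·R1 → [0,0,12,2]
  R3 -= 3·R2 → [0,0,0,-4]

L=[[1,0,0,0],[-3,1,0,0],[-2,-1,1,0],[4,2,3,1]] U=[[-2,4,2,-2],[0,1,2,1],[0,0,4,2],[0,0,0,-4]]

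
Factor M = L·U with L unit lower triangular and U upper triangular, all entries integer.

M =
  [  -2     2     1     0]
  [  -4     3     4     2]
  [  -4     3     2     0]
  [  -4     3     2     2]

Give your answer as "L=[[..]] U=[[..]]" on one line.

  row1 -= 2·row0 → [0,-1,2,2]
  row2 -= 2·row0 → [0,-1,0,0]
  row3 -= 2·row0 → [0,-1,0,2]
  row2 -= 1·row1 → [0,0,-2,-2]
  row3 -= 1·row1 → [0,0,-2,0]
  row3 -= 1·row2 → [0,0,0,2]

L=[[1,0,0,0],[2,1,0,0],[2,1,1,0],[2,1,1,1]] U=[[-2,2,1,0],[0,-1,2,2],[0,0,-2,-2],[0,0,0,2]]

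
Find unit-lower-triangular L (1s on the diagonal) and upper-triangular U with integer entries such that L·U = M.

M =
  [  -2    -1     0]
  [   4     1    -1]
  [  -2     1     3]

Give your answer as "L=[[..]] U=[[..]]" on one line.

L=[[1,0,0],[-2,1,0],[1,-2,1]] U=[[-2,-1,0],[0,-1,-1],[0,0,1]]

  r1 -= -2·r0 → [0,-1,-1]
  r2 -= 1·r0 → [0,2,3]
  r2 -= -2·r1 → [0,0,1]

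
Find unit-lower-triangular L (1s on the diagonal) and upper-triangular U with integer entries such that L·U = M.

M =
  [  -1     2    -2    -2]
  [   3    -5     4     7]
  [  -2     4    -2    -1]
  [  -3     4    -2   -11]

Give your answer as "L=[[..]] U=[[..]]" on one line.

  r1 -= -3·r0 → [0,1,-2,1]
  r2 -= 2·r0 → [0,0,2,3]
  r3 -= 3·r0 → [0,-2,4,-5]
  r2 -= 0·r1 → [0,0,2,3]
  r3 -= -2·r1 → [0,0,0,-3]
  r3 -= 0·r2 → [0,0,0,-3]

L=[[1,0,0,0],[-3,1,0,0],[2,0,1,0],[3,-2,0,1]] U=[[-1,2,-2,-2],[0,1,-2,1],[0,0,2,3],[0,0,0,-3]]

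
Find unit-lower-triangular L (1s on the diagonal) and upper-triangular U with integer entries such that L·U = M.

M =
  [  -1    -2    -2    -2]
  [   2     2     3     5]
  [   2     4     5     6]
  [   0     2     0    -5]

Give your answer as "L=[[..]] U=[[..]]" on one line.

  r1 -= -2·r0 → [0,-2,-1,1]
  r2 -= -2·r0 → [0,0,1,2]
  r3 -= 0·r0 → [0,2,0,-5]
  r2 -= 0·r1 → [0,0,1,2]
  r3 -= -1·r1 → [0,0,-1,-4]
  r3 -= -1·r2 → [0,0,0,-2]

L=[[1,0,0,0],[-2,1,0,0],[-2,0,1,0],[0,-1,-1,1]] U=[[-1,-2,-2,-2],[0,-2,-1,1],[0,0,1,2],[0,0,0,-2]]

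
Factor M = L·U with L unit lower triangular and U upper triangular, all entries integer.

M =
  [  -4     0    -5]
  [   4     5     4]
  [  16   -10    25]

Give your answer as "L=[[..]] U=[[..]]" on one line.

  R1 -= -1·R0 → [0,5,-1]
  R2 -= -4·R0 → [0,-10,5]
  R2 -= -2·R1 → [0,0,3]

L=[[1,0,0],[-1,1,0],[-4,-2,1]] U=[[-4,0,-5],[0,5,-1],[0,0,3]]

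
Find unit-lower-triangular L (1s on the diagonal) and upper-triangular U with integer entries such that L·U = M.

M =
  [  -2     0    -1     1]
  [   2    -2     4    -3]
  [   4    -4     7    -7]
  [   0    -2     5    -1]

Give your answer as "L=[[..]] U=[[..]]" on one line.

  r1 -= -1·r0 → [0,-2,3,-2]
  r2 -= -2·r0 → [0,-4,5,-5]
  r3 -= 0·r0 → [0,-2,5,-1]
  r2 -= 2·r1 → [0,0,-1,-1]
  r3 -= 1·r1 → [0,0,2,1]
  r3 -= -2·r2 → [0,0,0,-1]

L=[[1,0,0,0],[-1,1,0,0],[-2,2,1,0],[0,1,-2,1]] U=[[-2,0,-1,1],[0,-2,3,-2],[0,0,-1,-1],[0,0,0,-1]]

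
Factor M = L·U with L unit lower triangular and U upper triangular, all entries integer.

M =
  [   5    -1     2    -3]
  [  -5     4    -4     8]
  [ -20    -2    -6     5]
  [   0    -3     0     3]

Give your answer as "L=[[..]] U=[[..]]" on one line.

L=[[1,0,0,0],[-1,1,0,0],[-4,-2,1,0],[0,-1,1,1]] U=[[5,-1,2,-3],[0,3,-2,5],[0,0,-2,3],[0,0,0,5]]

  row1 -= -1·row0 → [0,3,-2,5]
  row2 -= -4·row0 → [0,-6,2,-7]
  row3 -= 0·row0 → [0,-3,0,3]
  row2 -= -2·row1 → [0,0,-2,3]
  row3 -= -1·row1 → [0,0,-2,8]
  row3 -= 1·row2 → [0,0,0,5]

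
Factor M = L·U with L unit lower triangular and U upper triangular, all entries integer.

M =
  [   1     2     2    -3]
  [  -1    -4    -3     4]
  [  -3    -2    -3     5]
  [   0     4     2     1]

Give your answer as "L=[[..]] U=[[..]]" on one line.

L=[[1,0,0,0],[-1,1,0,0],[-3,-2,1,0],[0,-2,0,1]] U=[[1,2,2,-3],[0,-2,-1,1],[0,0,1,-2],[0,0,0,3]]

  row1 -= -1·row0 → [0,-2,-1,1]
  row2 -= -3·row0 → [0,4,3,-4]
  row3 -= 0·row0 → [0,4,2,1]
  row2 -= -2·row1 → [0,0,1,-2]
  row3 -= -2·row1 → [0,0,0,3]
  row3 -= 0·row2 → [0,0,0,3]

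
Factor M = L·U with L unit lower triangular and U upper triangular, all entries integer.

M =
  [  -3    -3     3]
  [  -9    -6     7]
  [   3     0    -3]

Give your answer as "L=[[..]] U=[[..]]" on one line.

L=[[1,0,0],[3,1,0],[-1,-1,1]] U=[[-3,-3,3],[0,3,-2],[0,0,-2]]

  row1 -= 3·row0 → [0,3,-2]
  row2 -= -1·row0 → [0,-3,0]
  row2 -= -1·row1 → [0,0,-2]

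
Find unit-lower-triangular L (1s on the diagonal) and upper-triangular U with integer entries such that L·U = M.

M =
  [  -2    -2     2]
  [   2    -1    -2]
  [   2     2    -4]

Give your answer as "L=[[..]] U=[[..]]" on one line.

  R1 -= -1·R0 → [0,-3,0]
  R2 -= -1·R0 → [0,0,-2]
  R2 -= 0·R1 → [0,0,-2]

L=[[1,0,0],[-1,1,0],[-1,0,1]] U=[[-2,-2,2],[0,-3,0],[0,0,-2]]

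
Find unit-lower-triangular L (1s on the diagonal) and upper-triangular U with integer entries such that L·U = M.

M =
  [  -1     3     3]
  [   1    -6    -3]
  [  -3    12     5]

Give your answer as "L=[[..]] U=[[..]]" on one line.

L=[[1,0,0],[-1,1,0],[3,-1,1]] U=[[-1,3,3],[0,-3,0],[0,0,-4]]

  row1 -= -1·row0 → [0,-3,0]
  row2 -= 3·row0 → [0,3,-4]
  row2 -= -1·row1 → [0,0,-4]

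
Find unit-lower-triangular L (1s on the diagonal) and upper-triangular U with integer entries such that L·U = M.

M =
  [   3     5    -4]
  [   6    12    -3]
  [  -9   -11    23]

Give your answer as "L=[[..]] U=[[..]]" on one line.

  row1 -= 2·row0 → [0,2,5]
  row2 -= -3·row0 → [0,4,11]
  row2 -= 2·row1 → [0,0,1]

L=[[1,0,0],[2,1,0],[-3,2,1]] U=[[3,5,-4],[0,2,5],[0,0,1]]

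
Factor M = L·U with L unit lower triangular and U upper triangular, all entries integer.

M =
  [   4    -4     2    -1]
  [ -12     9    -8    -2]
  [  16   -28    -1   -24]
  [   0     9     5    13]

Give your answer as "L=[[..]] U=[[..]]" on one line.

  r1 -= -3·r0 → [0,-3,-2,-5]
  r2 -= 4·r0 → [0,-12,-9,-20]
  r3 -= 0·r0 → [0,9,5,13]
  r2 -= 4·r1 → [0,0,-1,0]
  r3 -= -3·r1 → [0,0,-1,-2]
  r3 -= 1·r2 → [0,0,0,-2]

L=[[1,0,0,0],[-3,1,0,0],[4,4,1,0],[0,-3,1,1]] U=[[4,-4,2,-1],[0,-3,-2,-5],[0,0,-1,0],[0,0,0,-2]]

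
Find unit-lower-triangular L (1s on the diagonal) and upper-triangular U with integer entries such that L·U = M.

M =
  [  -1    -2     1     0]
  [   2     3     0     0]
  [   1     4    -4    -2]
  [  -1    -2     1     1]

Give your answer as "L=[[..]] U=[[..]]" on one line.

  row1 -= -2·row0 → [0,-1,2,0]
  row2 -= -1·row0 → [0,2,-3,-2]
  row3 -= 1·row0 → [0,0,0,1]
  row2 -= -2·row1 → [0,0,1,-2]
  row3 -= 0·row1 → [0,0,0,1]
  row3 -= 0·row2 → [0,0,0,1]

L=[[1,0,0,0],[-2,1,0,0],[-1,-2,1,0],[1,0,0,1]] U=[[-1,-2,1,0],[0,-1,2,0],[0,0,1,-2],[0,0,0,1]]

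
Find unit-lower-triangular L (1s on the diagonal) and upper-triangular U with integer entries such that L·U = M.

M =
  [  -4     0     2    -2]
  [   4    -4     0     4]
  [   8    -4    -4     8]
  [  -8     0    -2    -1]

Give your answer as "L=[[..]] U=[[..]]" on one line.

L=[[1,0,0,0],[-1,1,0,0],[-2,1,1,0],[2,0,3,1]] U=[[-4,0,2,-2],[0,-4,2,2],[0,0,-2,2],[0,0,0,-3]]

  r1 -= -1·r0 → [0,-4,2,2]
  r2 -= -2·r0 → [0,-4,0,4]
  r3 -= 2·r0 → [0,0,-6,3]
  r2 -= 1·r1 → [0,0,-2,2]
  r3 -= 0·r1 → [0,0,-6,3]
  r3 -= 3·r2 → [0,0,0,-3]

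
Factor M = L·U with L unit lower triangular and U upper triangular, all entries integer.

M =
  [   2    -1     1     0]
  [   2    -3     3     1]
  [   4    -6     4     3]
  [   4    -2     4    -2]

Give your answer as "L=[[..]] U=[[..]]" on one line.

L=[[1,0,0,0],[1,1,0,0],[2,2,1,0],[2,0,-1,1]] U=[[2,-1,1,0],[0,-2,2,1],[0,0,-2,1],[0,0,0,-1]]

  R1 -= 1·R0 → [0,-2,2,1]
  R2 -= 2·R0 → [0,-4,2,3]
  R3 -= 2·R0 → [0,0,2,-2]
  R2 -= 2·R1 → [0,0,-2,1]
  R3 -= 0·R1 → [0,0,2,-2]
  R3 -= -1·R2 → [0,0,0,-1]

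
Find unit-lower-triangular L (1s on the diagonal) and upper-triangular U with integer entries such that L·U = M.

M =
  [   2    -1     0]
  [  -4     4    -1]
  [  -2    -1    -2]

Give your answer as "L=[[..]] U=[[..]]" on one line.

L=[[1,0,0],[-2,1,0],[-1,-1,1]] U=[[2,-1,0],[0,2,-1],[0,0,-3]]

  R1 -= -2·R0 → [0,2,-1]
  R2 -= -1·R0 → [0,-2,-2]
  R2 -= -1·R1 → [0,0,-3]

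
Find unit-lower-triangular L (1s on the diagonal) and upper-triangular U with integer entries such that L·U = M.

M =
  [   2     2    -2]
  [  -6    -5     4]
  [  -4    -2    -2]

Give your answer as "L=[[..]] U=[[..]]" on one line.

  R1 -= -3·R0 → [0,1,-2]
  R2 -= -2·R0 → [0,2,-6]
  R2 -= 2·R1 → [0,0,-2]

L=[[1,0,0],[-3,1,0],[-2,2,1]] U=[[2,2,-2],[0,1,-2],[0,0,-2]]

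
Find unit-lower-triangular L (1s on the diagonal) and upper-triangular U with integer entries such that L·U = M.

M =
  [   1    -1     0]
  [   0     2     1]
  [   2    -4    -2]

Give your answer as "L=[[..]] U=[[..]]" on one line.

  row1 -= 0·row0 → [0,2,1]
  row2 -= 2·row0 → [0,-2,-2]
  row2 -= -1·row1 → [0,0,-1]

L=[[1,0,0],[0,1,0],[2,-1,1]] U=[[1,-1,0],[0,2,1],[0,0,-1]]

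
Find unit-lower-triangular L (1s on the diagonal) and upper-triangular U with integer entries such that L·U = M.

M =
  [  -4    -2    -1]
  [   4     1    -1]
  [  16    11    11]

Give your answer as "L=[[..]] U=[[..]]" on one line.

L=[[1,0,0],[-1,1,0],[-4,-3,1]] U=[[-4,-2,-1],[0,-1,-2],[0,0,1]]

  r1 -= -1·r0 → [0,-1,-2]
  r2 -= -4·r0 → [0,3,7]
  r2 -= -3·r1 → [0,0,1]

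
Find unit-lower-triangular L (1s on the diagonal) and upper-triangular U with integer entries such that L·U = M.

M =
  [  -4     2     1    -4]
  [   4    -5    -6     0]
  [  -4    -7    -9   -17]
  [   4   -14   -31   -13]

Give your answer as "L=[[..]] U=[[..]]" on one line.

  row1 -= -1·row0 → [0,-3,-5,-4]
  row2 -= 1·row0 → [0,-9,-10,-13]
  row3 -= -1·row0 → [0,-12,-30,-17]
  row2 -= 3·row1 → [0,0,5,-1]
  row3 -= 4·row1 → [0,0,-10,-1]
  row3 -= -2·row2 → [0,0,0,-3]

L=[[1,0,0,0],[-1,1,0,0],[1,3,1,0],[-1,4,-2,1]] U=[[-4,2,1,-4],[0,-3,-5,-4],[0,0,5,-1],[0,0,0,-3]]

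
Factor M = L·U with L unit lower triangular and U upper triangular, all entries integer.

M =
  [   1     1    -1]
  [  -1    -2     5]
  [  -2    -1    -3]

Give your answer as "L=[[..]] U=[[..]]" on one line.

  R1 -= -1·R0 → [0,-1,4]
  R2 -= -2·R0 → [0,1,-5]
  R2 -= -1·R1 → [0,0,-1]

L=[[1,0,0],[-1,1,0],[-2,-1,1]] U=[[1,1,-1],[0,-1,4],[0,0,-1]]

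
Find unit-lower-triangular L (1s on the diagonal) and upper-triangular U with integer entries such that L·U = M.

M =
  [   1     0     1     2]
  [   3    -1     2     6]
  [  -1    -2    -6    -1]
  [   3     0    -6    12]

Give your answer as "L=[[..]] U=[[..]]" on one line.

  row1 -= 3·row0 → [0,-1,-1,0]
  row2 -= -1·row0 → [0,-2,-5,1]
  row3 -= 3·row0 → [0,0,-9,6]
  row2 -= 2·row1 → [0,0,-3,1]
  row3 -= 0·row1 → [0,0,-9,6]
  row3 -= 3·row2 → [0,0,0,3]

L=[[1,0,0,0],[3,1,0,0],[-1,2,1,0],[3,0,3,1]] U=[[1,0,1,2],[0,-1,-1,0],[0,0,-3,1],[0,0,0,3]]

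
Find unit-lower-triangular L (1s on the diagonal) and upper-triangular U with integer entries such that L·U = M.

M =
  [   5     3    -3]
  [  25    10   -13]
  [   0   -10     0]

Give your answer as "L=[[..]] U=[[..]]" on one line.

  r1 -= 5·r0 → [0,-5,2]
  r2 -= 0·r0 → [0,-10,0]
  r2 -= 2·r1 → [0,0,-4]

L=[[1,0,0],[5,1,0],[0,2,1]] U=[[5,3,-3],[0,-5,2],[0,0,-4]]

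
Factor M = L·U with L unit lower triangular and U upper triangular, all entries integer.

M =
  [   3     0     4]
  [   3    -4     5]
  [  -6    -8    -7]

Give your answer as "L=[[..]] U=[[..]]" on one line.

L=[[1,0,0],[1,1,0],[-2,2,1]] U=[[3,0,4],[0,-4,1],[0,0,-1]]

  row1 -= 1·row0 → [0,-4,1]
  row2 -= -2·row0 → [0,-8,1]
  row2 -= 2·row1 → [0,0,-1]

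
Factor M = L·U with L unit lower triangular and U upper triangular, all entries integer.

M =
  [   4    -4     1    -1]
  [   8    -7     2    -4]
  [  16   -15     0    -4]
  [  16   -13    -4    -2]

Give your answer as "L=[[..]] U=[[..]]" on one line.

L=[[1,0,0,0],[2,1,0,0],[4,1,1,0],[4,3,2,1]] U=[[4,-4,1,-1],[0,1,0,-2],[0,0,-4,2],[0,0,0,4]]

  r1 -= 2·r0 → [0,1,0,-2]
  r2 -= 4·r0 → [0,1,-4,0]
  r3 -= 4·r0 → [0,3,-8,2]
  r2 -= 1·r1 → [0,0,-4,2]
  r3 -= 3·r1 → [0,0,-8,8]
  r3 -= 2·r2 → [0,0,0,4]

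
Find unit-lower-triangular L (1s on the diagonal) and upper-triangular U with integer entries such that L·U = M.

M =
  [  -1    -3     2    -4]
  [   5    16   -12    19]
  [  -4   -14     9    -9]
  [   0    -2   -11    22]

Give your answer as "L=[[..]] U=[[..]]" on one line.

  r1 -= -5·r0 → [0,1,-2,-1]
  r2 -= 4·r0 → [0,-2,1,7]
  r3 -= 0·r0 → [0,-2,-11,22]
  r2 -= -2·r1 → [0,0,-3,5]
  r3 -= -2·r1 → [0,0,-15,20]
  r3 -= 5·r2 → [0,0,0,-5]

L=[[1,0,0,0],[-5,1,0,0],[4,-2,1,0],[0,-2,5,1]] U=[[-1,-3,2,-4],[0,1,-2,-1],[0,0,-3,5],[0,0,0,-5]]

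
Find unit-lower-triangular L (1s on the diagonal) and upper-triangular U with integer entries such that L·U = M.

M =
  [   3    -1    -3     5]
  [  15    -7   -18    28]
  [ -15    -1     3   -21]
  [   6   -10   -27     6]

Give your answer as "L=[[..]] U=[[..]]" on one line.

L=[[1,0,0,0],[5,1,0,0],[-5,3,1,0],[2,4,3,1]] U=[[3,-1,-3,5],[0,-2,-3,3],[0,0,-3,-5],[0,0,0,-1]]

  R1 -= 5·R0 → [0,-2,-3,3]
  R2 -= -5·R0 → [0,-6,-12,4]
  R3 -= 2·R0 → [0,-8,-21,-4]
  R2 -= 3·R1 → [0,0,-3,-5]
  R3 -= 4·R1 → [0,0,-9,-16]
  R3 -= 3·R2 → [0,0,0,-1]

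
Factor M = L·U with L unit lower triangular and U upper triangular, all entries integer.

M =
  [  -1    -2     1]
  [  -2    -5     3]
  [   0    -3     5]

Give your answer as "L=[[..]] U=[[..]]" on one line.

L=[[1,0,0],[2,1,0],[0,3,1]] U=[[-1,-2,1],[0,-1,1],[0,0,2]]

  R1 -= 2·R0 → [0,-1,1]
  R2 -= 0·R0 → [0,-3,5]
  R2 -= 3·R1 → [0,0,2]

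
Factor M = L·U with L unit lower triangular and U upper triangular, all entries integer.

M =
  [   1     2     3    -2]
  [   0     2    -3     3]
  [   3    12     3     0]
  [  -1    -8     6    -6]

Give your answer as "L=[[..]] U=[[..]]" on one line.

  row1 -= 0·row0 → [0,2,-3,3]
  row2 -= 3·row0 → [0,6,-6,6]
  row3 -= -1·row0 → [0,-6,9,-8]
  row2 -= 3·row1 → [0,0,3,-3]
  row3 -= -3·row1 → [0,0,0,1]
  row3 -= 0·row2 → [0,0,0,1]

L=[[1,0,0,0],[0,1,0,0],[3,3,1,0],[-1,-3,0,1]] U=[[1,2,3,-2],[0,2,-3,3],[0,0,3,-3],[0,0,0,1]]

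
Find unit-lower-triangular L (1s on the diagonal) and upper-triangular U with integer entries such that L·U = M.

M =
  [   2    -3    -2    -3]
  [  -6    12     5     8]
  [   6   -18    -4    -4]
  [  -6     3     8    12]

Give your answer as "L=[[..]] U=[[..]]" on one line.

L=[[1,0,0,0],[-3,1,0,0],[3,-3,1,0],[-3,-2,0,1]] U=[[2,-3,-2,-3],[0,3,-1,-1],[0,0,-1,2],[0,0,0,1]]

  row1 -= -3·row0 → [0,3,-1,-1]
  row2 -= 3·row0 → [0,-9,2,5]
  row3 -= -3·row0 → [0,-6,2,3]
  row2 -= -3·row1 → [0,0,-1,2]
  row3 -= -2·row1 → [0,0,0,1]
  row3 -= 0·row2 → [0,0,0,1]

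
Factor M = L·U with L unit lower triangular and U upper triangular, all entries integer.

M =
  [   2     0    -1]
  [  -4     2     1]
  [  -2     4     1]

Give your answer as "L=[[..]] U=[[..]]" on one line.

L=[[1,0,0],[-2,1,0],[-1,2,1]] U=[[2,0,-1],[0,2,-1],[0,0,2]]

  row1 -= -2·row0 → [0,2,-1]
  row2 -= -1·row0 → [0,4,0]
  row2 -= 2·row1 → [0,0,2]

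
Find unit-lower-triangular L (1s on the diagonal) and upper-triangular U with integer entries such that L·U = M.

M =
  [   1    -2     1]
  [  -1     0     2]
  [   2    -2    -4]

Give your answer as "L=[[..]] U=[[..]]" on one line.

L=[[1,0,0],[-1,1,0],[2,-1,1]] U=[[1,-2,1],[0,-2,3],[0,0,-3]]

  r1 -= -1·r0 → [0,-2,3]
  r2 -= 2·r0 → [0,2,-6]
  r2 -= -1·r1 → [0,0,-3]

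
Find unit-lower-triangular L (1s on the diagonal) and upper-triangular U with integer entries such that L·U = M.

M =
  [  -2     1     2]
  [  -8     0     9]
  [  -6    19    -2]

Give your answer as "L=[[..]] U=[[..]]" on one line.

L=[[1,0,0],[4,1,0],[3,-4,1]] U=[[-2,1,2],[0,-4,1],[0,0,-4]]

  R1 -= 4·R0 → [0,-4,1]
  R2 -= 3·R0 → [0,16,-8]
  R2 -= -4·R1 → [0,0,-4]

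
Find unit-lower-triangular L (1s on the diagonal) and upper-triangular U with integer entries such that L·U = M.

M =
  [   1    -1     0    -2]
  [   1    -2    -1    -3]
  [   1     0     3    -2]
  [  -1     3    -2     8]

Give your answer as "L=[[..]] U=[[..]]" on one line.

L=[[1,0,0,0],[1,1,0,0],[1,-1,1,0],[-1,-2,-2,1]] U=[[1,-1,0,-2],[0,-1,-1,-1],[0,0,2,-1],[0,0,0,2]]

  R1 -= 1·R0 → [0,-1,-1,-1]
  R2 -= 1·R0 → [0,1,3,0]
  R3 -= -1·R0 → [0,2,-2,6]
  R2 -= -1·R1 → [0,0,2,-1]
  R3 -= -2·R1 → [0,0,-4,4]
  R3 -= -2·R2 → [0,0,0,2]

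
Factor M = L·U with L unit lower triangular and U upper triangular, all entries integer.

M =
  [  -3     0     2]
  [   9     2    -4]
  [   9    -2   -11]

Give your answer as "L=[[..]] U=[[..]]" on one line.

L=[[1,0,0],[-3,1,0],[-3,-1,1]] U=[[-3,0,2],[0,2,2],[0,0,-3]]

  row1 -= -3·row0 → [0,2,2]
  row2 -= -3·row0 → [0,-2,-5]
  row2 -= -1·row1 → [0,0,-3]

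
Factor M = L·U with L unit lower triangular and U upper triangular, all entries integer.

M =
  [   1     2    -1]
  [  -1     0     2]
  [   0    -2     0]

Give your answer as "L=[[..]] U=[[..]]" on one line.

  R1 -= -1·R0 → [0,2,1]
  R2 -= 0·R0 → [0,-2,0]
  R2 -= -1·R1 → [0,0,1]

L=[[1,0,0],[-1,1,0],[0,-1,1]] U=[[1,2,-1],[0,2,1],[0,0,1]]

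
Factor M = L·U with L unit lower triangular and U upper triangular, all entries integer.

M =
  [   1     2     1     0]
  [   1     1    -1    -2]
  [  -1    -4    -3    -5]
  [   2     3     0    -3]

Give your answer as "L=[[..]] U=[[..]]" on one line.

  r1 -= 1·r0 → [0,-1,-2,-2]
  r2 -= -1·r0 → [0,-2,-2,-5]
  r3 -= 2·r0 → [0,-1,-2,-3]
  r2 -= 2·r1 → [0,0,2,-1]
  r3 -= 1·r1 → [0,0,0,-1]
  r3 -= 0·r2 → [0,0,0,-1]

L=[[1,0,0,0],[1,1,0,0],[-1,2,1,0],[2,1,0,1]] U=[[1,2,1,0],[0,-1,-2,-2],[0,0,2,-1],[0,0,0,-1]]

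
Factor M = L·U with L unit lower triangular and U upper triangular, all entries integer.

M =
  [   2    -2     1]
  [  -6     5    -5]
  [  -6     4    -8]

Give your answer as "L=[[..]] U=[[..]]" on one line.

  row1 -= -3·row0 → [0,-1,-2]
  row2 -= -3·row0 → [0,-2,-5]
  row2 -= 2·row1 → [0,0,-1]

L=[[1,0,0],[-3,1,0],[-3,2,1]] U=[[2,-2,1],[0,-1,-2],[0,0,-1]]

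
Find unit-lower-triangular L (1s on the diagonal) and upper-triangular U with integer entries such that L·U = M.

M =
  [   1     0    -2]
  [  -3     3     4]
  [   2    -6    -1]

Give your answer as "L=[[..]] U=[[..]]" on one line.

  row1 -= -3·row0 → [0,3,-2]
  row2 -= 2·row0 → [0,-6,3]
  row2 -= -2·row1 → [0,0,-1]

L=[[1,0,0],[-3,1,0],[2,-2,1]] U=[[1,0,-2],[0,3,-2],[0,0,-1]]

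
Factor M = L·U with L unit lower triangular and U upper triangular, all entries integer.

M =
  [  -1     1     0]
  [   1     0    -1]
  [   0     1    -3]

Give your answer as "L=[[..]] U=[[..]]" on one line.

L=[[1,0,0],[-1,1,0],[0,1,1]] U=[[-1,1,0],[0,1,-1],[0,0,-2]]

  R1 -= -1·R0 → [0,1,-1]
  R2 -= 0·R0 → [0,1,-3]
  R2 -= 1·R1 → [0,0,-2]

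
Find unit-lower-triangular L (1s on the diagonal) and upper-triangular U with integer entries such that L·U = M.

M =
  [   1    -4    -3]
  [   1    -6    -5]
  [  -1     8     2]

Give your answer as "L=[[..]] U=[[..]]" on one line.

  R1 -= 1·R0 → [0,-2,-2]
  R2 -= -1·R0 → [0,4,-1]
  R2 -= -2·R1 → [0,0,-5]

L=[[1,0,0],[1,1,0],[-1,-2,1]] U=[[1,-4,-3],[0,-2,-2],[0,0,-5]]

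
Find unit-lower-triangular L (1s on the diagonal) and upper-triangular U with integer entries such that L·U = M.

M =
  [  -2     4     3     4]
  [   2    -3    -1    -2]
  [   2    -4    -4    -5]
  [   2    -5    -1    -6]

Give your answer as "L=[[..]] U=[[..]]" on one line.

L=[[1,0,0,0],[-1,1,0,0],[-1,0,1,0],[-1,-1,-4,1]] U=[[-2,4,3,4],[0,1,2,2],[0,0,-1,-1],[0,0,0,-4]]

  R1 -= -1·R0 → [0,1,2,2]
  R2 -= -1·R0 → [0,0,-1,-1]
  R3 -= -1·R0 → [0,-1,2,-2]
  R2 -= 0·R1 → [0,0,-1,-1]
  R3 -= -1·R1 → [0,0,4,0]
  R3 -= -4·R2 → [0,0,0,-4]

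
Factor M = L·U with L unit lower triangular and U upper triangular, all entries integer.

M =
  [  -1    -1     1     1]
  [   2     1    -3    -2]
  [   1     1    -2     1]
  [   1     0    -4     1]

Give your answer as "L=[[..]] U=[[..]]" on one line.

  row1 -= -2·row0 → [0,-1,-1,0]
  row2 -= -1·row0 → [0,0,-1,2]
  row3 -= -1·row0 → [0,-1,-3,2]
  row2 -= 0·row1 → [0,0,-1,2]
  row3 -= 1·row1 → [0,0,-2,2]
  row3 -= 2·row2 → [0,0,0,-2]

L=[[1,0,0,0],[-2,1,0,0],[-1,0,1,0],[-1,1,2,1]] U=[[-1,-1,1,1],[0,-1,-1,0],[0,0,-1,2],[0,0,0,-2]]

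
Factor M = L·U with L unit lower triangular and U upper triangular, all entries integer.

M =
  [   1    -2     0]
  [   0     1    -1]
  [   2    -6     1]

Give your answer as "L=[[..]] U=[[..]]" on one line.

  r1 -= 0·r0 → [0,1,-1]
  r2 -= 2·r0 → [0,-2,1]
  r2 -= -2·r1 → [0,0,-1]

L=[[1,0,0],[0,1,0],[2,-2,1]] U=[[1,-2,0],[0,1,-1],[0,0,-1]]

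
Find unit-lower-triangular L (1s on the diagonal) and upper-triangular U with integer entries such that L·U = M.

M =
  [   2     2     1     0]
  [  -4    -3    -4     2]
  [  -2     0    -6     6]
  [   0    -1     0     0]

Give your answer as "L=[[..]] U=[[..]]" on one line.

  r1 -= -2·r0 → [0,1,-2,2]
  r2 -= -1·r0 → [0,2,-5,6]
  r3 -= 0·r0 → [0,-1,0,0]
  r2 -= 2·r1 → [0,0,-1,2]
  r3 -= -1·r1 → [0,0,-2,2]
  r3 -= 2·r2 → [0,0,0,-2]

L=[[1,0,0,0],[-2,1,0,0],[-1,2,1,0],[0,-1,2,1]] U=[[2,2,1,0],[0,1,-2,2],[0,0,-1,2],[0,0,0,-2]]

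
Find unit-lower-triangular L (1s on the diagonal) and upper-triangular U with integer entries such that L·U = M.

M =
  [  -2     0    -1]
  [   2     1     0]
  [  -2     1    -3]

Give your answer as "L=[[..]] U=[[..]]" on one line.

  row1 -= -1·row0 → [0,1,-1]
  row2 -= 1·row0 → [0,1,-2]
  row2 -= 1·row1 → [0,0,-1]

L=[[1,0,0],[-1,1,0],[1,1,1]] U=[[-2,0,-1],[0,1,-1],[0,0,-1]]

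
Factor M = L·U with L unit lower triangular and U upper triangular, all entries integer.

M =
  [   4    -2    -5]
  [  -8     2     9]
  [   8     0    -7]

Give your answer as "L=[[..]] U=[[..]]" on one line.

  R1 -= -2·R0 → [0,-2,-1]
  R2 -= 2·R0 → [0,4,3]
  R2 -= -2·R1 → [0,0,1]

L=[[1,0,0],[-2,1,0],[2,-2,1]] U=[[4,-2,-5],[0,-2,-1],[0,0,1]]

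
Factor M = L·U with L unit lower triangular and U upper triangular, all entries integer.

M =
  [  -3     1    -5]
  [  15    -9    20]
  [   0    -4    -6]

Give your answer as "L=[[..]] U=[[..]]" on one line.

  r1 -= -5·r0 → [0,-4,-5]
  r2 -= 0·r0 → [0,-4,-6]
  r2 -= 1·r1 → [0,0,-1]

L=[[1,0,0],[-5,1,0],[0,1,1]] U=[[-3,1,-5],[0,-4,-5],[0,0,-1]]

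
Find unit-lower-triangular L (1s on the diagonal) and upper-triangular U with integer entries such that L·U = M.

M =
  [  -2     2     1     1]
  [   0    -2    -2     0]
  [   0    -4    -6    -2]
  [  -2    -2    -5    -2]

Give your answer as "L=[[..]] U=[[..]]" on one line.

L=[[1,0,0,0],[0,1,0,0],[0,2,1,0],[1,2,1,1]] U=[[-2,2,1,1],[0,-2,-2,0],[0,0,-2,-2],[0,0,0,-1]]

  r1 -= 0·r0 → [0,-2,-2,0]
  r2 -= 0·r0 → [0,-4,-6,-2]
  r3 -= 1·r0 → [0,-4,-6,-3]
  r2 -= 2·r1 → [0,0,-2,-2]
  r3 -= 2·r1 → [0,0,-2,-3]
  r3 -= 1·r2 → [0,0,0,-1]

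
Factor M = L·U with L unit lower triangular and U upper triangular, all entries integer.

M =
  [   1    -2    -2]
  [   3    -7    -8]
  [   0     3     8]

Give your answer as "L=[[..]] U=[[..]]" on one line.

  R1 -= 3·R0 → [0,-1,-2]
  R2 -= 0·R0 → [0,3,8]
  R2 -= -3·R1 → [0,0,2]

L=[[1,0,0],[3,1,0],[0,-3,1]] U=[[1,-2,-2],[0,-1,-2],[0,0,2]]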